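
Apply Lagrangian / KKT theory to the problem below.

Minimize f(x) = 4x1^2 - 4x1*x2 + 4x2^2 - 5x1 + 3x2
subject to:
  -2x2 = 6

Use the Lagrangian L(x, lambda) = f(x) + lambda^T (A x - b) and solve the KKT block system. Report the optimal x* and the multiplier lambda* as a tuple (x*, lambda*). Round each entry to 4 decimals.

Form the Lagrangian:
  L(x, lambda) = (1/2) x^T Q x + c^T x + lambda^T (A x - b)
Stationarity (grad_x L = 0): Q x + c + A^T lambda = 0.
Primal feasibility: A x = b.

This gives the KKT block system:
  [ Q   A^T ] [ x     ]   [-c ]
  [ A    0  ] [ lambda ] = [ b ]

Solving the linear system:
  x*      = (-0.875, -3)
  lambda* = (-8.75)
  f(x*)   = 23.9375

x* = (-0.875, -3), lambda* = (-8.75)


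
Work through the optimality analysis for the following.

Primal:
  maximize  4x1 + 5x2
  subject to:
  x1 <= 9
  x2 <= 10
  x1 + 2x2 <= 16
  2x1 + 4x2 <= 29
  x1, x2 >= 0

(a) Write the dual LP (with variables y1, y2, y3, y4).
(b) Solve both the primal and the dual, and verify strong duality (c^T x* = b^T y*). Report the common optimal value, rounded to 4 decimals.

The standard primal-dual pair for 'max c^T x s.t. A x <= b, x >= 0' is:
  Dual:  min b^T y  s.t.  A^T y >= c,  y >= 0.

So the dual LP is:
  minimize  9y1 + 10y2 + 16y3 + 29y4
  subject to:
    y1 + y3 + 2y4 >= 4
    y2 + 2y3 + 4y4 >= 5
    y1, y2, y3, y4 >= 0

Solving the primal: x* = (9, 2.75).
  primal value c^T x* = 49.75.
Solving the dual: y* = (1.5, 0, 0, 1.25).
  dual value b^T y* = 49.75.
Strong duality: c^T x* = b^T y*. Confirmed.

49.75


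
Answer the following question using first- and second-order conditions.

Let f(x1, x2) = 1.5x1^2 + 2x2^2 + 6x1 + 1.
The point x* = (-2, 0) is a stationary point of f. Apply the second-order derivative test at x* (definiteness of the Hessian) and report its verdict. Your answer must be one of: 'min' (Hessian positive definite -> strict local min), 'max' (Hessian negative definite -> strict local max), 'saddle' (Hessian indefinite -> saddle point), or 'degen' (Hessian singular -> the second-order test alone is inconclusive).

Compute the Hessian H = grad^2 f:
  H = [[3, 0], [0, 4]]
Verify stationarity: grad f(x*) = H x* + g = (0, 0).
Eigenvalues of H: 3, 4.
Both eigenvalues > 0, so H is positive definite -> x* is a strict local min.

min


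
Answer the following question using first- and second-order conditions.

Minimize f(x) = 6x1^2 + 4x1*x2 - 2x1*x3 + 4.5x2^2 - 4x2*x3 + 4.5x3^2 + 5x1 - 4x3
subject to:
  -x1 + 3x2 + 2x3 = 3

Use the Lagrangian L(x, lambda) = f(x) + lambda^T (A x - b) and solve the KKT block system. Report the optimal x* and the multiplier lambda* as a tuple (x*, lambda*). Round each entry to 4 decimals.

Form the Lagrangian:
  L(x, lambda) = (1/2) x^T Q x + c^T x + lambda^T (A x - b)
Stationarity (grad_x L = 0): Q x + c + A^T lambda = 0.
Primal feasibility: A x = b.

This gives the KKT block system:
  [ Q   A^T ] [ x     ]   [-c ]
  [ A    0  ] [ lambda ] = [ b ]

Solving the linear system:
  x*      = (-0.4838, 0.4704, 0.5525)
  lambda* = (-0.0294)
  f(x*)   = -2.2705

x* = (-0.4838, 0.4704, 0.5525), lambda* = (-0.0294)


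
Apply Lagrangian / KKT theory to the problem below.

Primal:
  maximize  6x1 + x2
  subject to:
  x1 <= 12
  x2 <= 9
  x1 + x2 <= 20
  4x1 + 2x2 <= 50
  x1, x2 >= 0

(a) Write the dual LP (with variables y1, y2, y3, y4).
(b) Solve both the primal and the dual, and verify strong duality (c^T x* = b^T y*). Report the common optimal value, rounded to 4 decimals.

The standard primal-dual pair for 'max c^T x s.t. A x <= b, x >= 0' is:
  Dual:  min b^T y  s.t.  A^T y >= c,  y >= 0.

So the dual LP is:
  minimize  12y1 + 9y2 + 20y3 + 50y4
  subject to:
    y1 + y3 + 4y4 >= 6
    y2 + y3 + 2y4 >= 1
    y1, y2, y3, y4 >= 0

Solving the primal: x* = (12, 1).
  primal value c^T x* = 73.
Solving the dual: y* = (4, 0, 0, 0.5).
  dual value b^T y* = 73.
Strong duality: c^T x* = b^T y*. Confirmed.

73


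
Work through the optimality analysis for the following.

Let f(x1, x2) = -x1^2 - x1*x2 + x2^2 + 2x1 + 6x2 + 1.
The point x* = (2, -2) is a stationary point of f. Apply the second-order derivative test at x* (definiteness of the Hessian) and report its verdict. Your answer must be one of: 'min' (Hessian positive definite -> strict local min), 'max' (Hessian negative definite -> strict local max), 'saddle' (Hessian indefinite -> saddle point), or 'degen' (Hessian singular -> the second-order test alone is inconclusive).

Compute the Hessian H = grad^2 f:
  H = [[-2, -1], [-1, 2]]
Verify stationarity: grad f(x*) = H x* + g = (0, 0).
Eigenvalues of H: -2.2361, 2.2361.
Eigenvalues have mixed signs, so H is indefinite -> x* is a saddle point.

saddle


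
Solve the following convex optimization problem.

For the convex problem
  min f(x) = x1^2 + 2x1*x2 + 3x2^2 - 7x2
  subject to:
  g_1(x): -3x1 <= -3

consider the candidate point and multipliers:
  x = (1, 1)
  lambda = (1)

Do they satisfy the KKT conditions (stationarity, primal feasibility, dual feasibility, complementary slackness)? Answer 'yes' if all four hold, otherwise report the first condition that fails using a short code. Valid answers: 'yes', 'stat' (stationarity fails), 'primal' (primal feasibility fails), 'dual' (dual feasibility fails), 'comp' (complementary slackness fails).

Gradient of f: grad f(x) = Q x + c = (4, 1)
Constraint values g_i(x) = a_i^T x - b_i:
  g_1((1, 1)) = 0
Stationarity residual: grad f(x) + sum_i lambda_i a_i = (1, 1)
  -> stationarity FAILS
Primal feasibility (all g_i <= 0): OK
Dual feasibility (all lambda_i >= 0): OK
Complementary slackness (lambda_i * g_i(x) = 0 for all i): OK

Verdict: the first failing condition is stationarity -> stat.

stat


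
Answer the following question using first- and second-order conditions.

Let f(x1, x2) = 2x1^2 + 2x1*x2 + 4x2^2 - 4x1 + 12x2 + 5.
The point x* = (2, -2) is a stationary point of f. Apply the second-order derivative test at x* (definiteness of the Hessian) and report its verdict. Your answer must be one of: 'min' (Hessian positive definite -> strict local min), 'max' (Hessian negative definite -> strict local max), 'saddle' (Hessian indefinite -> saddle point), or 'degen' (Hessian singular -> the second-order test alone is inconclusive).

Compute the Hessian H = grad^2 f:
  H = [[4, 2], [2, 8]]
Verify stationarity: grad f(x*) = H x* + g = (0, 0).
Eigenvalues of H: 3.1716, 8.8284.
Both eigenvalues > 0, so H is positive definite -> x* is a strict local min.

min


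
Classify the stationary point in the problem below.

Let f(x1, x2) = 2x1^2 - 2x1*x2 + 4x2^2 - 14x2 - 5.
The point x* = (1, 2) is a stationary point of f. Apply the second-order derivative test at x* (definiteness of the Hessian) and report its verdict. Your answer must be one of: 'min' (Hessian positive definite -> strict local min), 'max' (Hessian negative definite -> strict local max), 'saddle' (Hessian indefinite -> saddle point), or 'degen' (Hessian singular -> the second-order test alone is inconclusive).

Compute the Hessian H = grad^2 f:
  H = [[4, -2], [-2, 8]]
Verify stationarity: grad f(x*) = H x* + g = (0, 0).
Eigenvalues of H: 3.1716, 8.8284.
Both eigenvalues > 0, so H is positive definite -> x* is a strict local min.

min


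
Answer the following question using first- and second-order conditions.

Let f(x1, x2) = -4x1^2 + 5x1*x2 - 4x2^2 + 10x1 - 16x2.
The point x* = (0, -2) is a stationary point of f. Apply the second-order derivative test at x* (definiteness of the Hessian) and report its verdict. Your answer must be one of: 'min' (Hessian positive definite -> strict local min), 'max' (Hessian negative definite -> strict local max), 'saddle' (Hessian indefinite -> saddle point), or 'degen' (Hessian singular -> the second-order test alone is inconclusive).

Compute the Hessian H = grad^2 f:
  H = [[-8, 5], [5, -8]]
Verify stationarity: grad f(x*) = H x* + g = (0, 0).
Eigenvalues of H: -13, -3.
Both eigenvalues < 0, so H is negative definite -> x* is a strict local max.

max


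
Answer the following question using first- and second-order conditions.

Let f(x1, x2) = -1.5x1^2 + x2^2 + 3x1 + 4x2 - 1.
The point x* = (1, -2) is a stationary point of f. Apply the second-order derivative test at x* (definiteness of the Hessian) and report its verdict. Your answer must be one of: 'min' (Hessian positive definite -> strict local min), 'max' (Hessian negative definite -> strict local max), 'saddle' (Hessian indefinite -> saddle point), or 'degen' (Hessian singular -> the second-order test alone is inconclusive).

Compute the Hessian H = grad^2 f:
  H = [[-3, 0], [0, 2]]
Verify stationarity: grad f(x*) = H x* + g = (0, 0).
Eigenvalues of H: -3, 2.
Eigenvalues have mixed signs, so H is indefinite -> x* is a saddle point.

saddle


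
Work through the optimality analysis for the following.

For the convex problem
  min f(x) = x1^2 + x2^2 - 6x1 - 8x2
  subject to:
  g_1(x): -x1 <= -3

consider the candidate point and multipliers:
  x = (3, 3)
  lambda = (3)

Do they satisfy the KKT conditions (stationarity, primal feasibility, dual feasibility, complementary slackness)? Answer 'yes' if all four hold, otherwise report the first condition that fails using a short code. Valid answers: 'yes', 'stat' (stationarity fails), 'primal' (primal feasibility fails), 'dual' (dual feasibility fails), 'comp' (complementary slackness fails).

Gradient of f: grad f(x) = Q x + c = (0, -2)
Constraint values g_i(x) = a_i^T x - b_i:
  g_1((3, 3)) = 0
Stationarity residual: grad f(x) + sum_i lambda_i a_i = (-3, -2)
  -> stationarity FAILS
Primal feasibility (all g_i <= 0): OK
Dual feasibility (all lambda_i >= 0): OK
Complementary slackness (lambda_i * g_i(x) = 0 for all i): OK

Verdict: the first failing condition is stationarity -> stat.

stat


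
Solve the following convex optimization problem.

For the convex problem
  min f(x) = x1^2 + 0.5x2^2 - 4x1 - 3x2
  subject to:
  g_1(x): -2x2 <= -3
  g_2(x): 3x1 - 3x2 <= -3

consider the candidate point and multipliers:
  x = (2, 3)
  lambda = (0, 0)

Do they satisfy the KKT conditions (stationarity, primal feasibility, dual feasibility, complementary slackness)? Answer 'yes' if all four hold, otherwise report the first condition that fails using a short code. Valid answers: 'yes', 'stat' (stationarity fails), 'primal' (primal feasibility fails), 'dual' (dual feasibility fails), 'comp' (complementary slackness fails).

Gradient of f: grad f(x) = Q x + c = (0, 0)
Constraint values g_i(x) = a_i^T x - b_i:
  g_1((2, 3)) = -3
  g_2((2, 3)) = 0
Stationarity residual: grad f(x) + sum_i lambda_i a_i = (0, 0)
  -> stationarity OK
Primal feasibility (all g_i <= 0): OK
Dual feasibility (all lambda_i >= 0): OK
Complementary slackness (lambda_i * g_i(x) = 0 for all i): OK

Verdict: yes, KKT holds.

yes


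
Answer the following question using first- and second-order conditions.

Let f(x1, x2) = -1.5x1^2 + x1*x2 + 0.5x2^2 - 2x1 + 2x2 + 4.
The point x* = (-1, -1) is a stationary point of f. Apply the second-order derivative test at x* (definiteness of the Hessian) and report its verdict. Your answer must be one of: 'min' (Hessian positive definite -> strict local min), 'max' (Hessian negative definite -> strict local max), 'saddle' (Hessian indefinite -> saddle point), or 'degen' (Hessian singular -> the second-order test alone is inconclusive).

Compute the Hessian H = grad^2 f:
  H = [[-3, 1], [1, 1]]
Verify stationarity: grad f(x*) = H x* + g = (0, 0).
Eigenvalues of H: -3.2361, 1.2361.
Eigenvalues have mixed signs, so H is indefinite -> x* is a saddle point.

saddle


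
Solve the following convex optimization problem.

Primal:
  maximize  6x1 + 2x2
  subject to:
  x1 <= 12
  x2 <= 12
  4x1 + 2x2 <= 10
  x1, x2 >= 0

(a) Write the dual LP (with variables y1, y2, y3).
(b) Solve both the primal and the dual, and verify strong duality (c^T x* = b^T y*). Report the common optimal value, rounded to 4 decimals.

The standard primal-dual pair for 'max c^T x s.t. A x <= b, x >= 0' is:
  Dual:  min b^T y  s.t.  A^T y >= c,  y >= 0.

So the dual LP is:
  minimize  12y1 + 12y2 + 10y3
  subject to:
    y1 + 4y3 >= 6
    y2 + 2y3 >= 2
    y1, y2, y3 >= 0

Solving the primal: x* = (2.5, 0).
  primal value c^T x* = 15.
Solving the dual: y* = (0, 0, 1.5).
  dual value b^T y* = 15.
Strong duality: c^T x* = b^T y*. Confirmed.

15


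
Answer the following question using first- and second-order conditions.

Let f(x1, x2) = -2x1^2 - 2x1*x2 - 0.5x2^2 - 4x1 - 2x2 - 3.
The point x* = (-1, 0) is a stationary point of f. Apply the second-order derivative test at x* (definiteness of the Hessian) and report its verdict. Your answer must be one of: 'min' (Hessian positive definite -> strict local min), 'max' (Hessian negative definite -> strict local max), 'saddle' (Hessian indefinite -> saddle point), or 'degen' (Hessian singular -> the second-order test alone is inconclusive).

Compute the Hessian H = grad^2 f:
  H = [[-4, -2], [-2, -1]]
Verify stationarity: grad f(x*) = H x* + g = (0, 0).
Eigenvalues of H: -5, 0.
H has a zero eigenvalue (singular; negative semidefinite but not definite), so H is neither positive definite, negative definite, nor indefinite. The second-order test alone is inconclusive -> degen.
(Indeed, f is constant along the null direction of H through x*, so x* is not a strict local extremum.)

degen


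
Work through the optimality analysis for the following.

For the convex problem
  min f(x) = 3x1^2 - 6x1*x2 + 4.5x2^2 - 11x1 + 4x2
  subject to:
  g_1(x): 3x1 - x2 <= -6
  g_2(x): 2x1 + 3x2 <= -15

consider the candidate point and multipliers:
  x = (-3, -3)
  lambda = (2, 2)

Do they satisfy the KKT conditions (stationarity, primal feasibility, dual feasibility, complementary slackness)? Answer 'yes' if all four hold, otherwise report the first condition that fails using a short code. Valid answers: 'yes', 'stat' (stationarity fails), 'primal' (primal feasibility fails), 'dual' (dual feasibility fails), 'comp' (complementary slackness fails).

Gradient of f: grad f(x) = Q x + c = (-11, -5)
Constraint values g_i(x) = a_i^T x - b_i:
  g_1((-3, -3)) = 0
  g_2((-3, -3)) = 0
Stationarity residual: grad f(x) + sum_i lambda_i a_i = (-1, -1)
  -> stationarity FAILS
Primal feasibility (all g_i <= 0): OK
Dual feasibility (all lambda_i >= 0): OK
Complementary slackness (lambda_i * g_i(x) = 0 for all i): OK

Verdict: the first failing condition is stationarity -> stat.

stat


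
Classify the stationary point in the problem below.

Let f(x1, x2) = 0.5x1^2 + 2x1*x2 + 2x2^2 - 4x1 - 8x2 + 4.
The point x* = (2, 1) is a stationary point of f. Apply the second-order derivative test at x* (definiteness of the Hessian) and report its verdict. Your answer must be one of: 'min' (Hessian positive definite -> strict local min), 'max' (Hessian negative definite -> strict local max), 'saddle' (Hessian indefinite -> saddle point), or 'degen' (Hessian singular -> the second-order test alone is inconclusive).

Compute the Hessian H = grad^2 f:
  H = [[1, 2], [2, 4]]
Verify stationarity: grad f(x*) = H x* + g = (0, 0).
Eigenvalues of H: 0, 5.
H has a zero eigenvalue (singular; positive semidefinite but not definite), so H is neither positive definite, negative definite, nor indefinite. The second-order test alone is inconclusive -> degen.
(Indeed, f is constant along the null direction of H through x*, so x* is not a strict local extremum.)

degen


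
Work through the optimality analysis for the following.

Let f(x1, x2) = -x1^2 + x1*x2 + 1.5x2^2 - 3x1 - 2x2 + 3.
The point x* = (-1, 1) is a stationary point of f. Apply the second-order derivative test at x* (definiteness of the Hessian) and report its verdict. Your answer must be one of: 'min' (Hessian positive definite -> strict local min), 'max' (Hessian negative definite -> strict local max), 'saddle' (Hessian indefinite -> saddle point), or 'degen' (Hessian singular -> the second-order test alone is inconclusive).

Compute the Hessian H = grad^2 f:
  H = [[-2, 1], [1, 3]]
Verify stationarity: grad f(x*) = H x* + g = (0, 0).
Eigenvalues of H: -2.1926, 3.1926.
Eigenvalues have mixed signs, so H is indefinite -> x* is a saddle point.

saddle


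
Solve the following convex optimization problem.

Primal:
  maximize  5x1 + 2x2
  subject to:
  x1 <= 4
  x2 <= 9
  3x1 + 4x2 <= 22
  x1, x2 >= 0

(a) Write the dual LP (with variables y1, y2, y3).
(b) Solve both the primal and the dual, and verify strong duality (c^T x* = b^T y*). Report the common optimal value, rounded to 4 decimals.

The standard primal-dual pair for 'max c^T x s.t. A x <= b, x >= 0' is:
  Dual:  min b^T y  s.t.  A^T y >= c,  y >= 0.

So the dual LP is:
  minimize  4y1 + 9y2 + 22y3
  subject to:
    y1 + 3y3 >= 5
    y2 + 4y3 >= 2
    y1, y2, y3 >= 0

Solving the primal: x* = (4, 2.5).
  primal value c^T x* = 25.
Solving the dual: y* = (3.5, 0, 0.5).
  dual value b^T y* = 25.
Strong duality: c^T x* = b^T y*. Confirmed.

25


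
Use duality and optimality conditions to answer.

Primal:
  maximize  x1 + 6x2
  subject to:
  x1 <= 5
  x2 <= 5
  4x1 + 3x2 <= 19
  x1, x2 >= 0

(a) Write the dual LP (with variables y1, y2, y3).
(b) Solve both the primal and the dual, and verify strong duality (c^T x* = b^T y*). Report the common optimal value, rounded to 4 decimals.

The standard primal-dual pair for 'max c^T x s.t. A x <= b, x >= 0' is:
  Dual:  min b^T y  s.t.  A^T y >= c,  y >= 0.

So the dual LP is:
  minimize  5y1 + 5y2 + 19y3
  subject to:
    y1 + 4y3 >= 1
    y2 + 3y3 >= 6
    y1, y2, y3 >= 0

Solving the primal: x* = (1, 5).
  primal value c^T x* = 31.
Solving the dual: y* = (0, 5.25, 0.25).
  dual value b^T y* = 31.
Strong duality: c^T x* = b^T y*. Confirmed.

31


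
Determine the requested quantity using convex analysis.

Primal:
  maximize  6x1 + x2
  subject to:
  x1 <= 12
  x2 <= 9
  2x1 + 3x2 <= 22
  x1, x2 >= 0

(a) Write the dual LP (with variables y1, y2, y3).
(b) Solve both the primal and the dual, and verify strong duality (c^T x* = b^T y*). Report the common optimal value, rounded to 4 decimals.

The standard primal-dual pair for 'max c^T x s.t. A x <= b, x >= 0' is:
  Dual:  min b^T y  s.t.  A^T y >= c,  y >= 0.

So the dual LP is:
  minimize  12y1 + 9y2 + 22y3
  subject to:
    y1 + 2y3 >= 6
    y2 + 3y3 >= 1
    y1, y2, y3 >= 0

Solving the primal: x* = (11, 0).
  primal value c^T x* = 66.
Solving the dual: y* = (0, 0, 3).
  dual value b^T y* = 66.
Strong duality: c^T x* = b^T y*. Confirmed.

66


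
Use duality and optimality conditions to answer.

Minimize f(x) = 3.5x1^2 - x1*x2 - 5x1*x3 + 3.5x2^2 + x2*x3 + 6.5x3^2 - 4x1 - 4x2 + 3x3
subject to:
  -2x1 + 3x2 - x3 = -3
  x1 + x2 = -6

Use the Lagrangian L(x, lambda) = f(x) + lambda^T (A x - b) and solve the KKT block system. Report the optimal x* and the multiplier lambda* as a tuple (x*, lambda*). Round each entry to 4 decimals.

Form the Lagrangian:
  L(x, lambda) = (1/2) x^T Q x + c^T x + lambda^T (A x - b)
Stationarity (grad_x L = 0): Q x + c + A^T lambda = 0.
Primal feasibility: A x = b.

This gives the KKT block system:
  [ Q   A^T ] [ x     ]   [-c ]
  [ A    0  ] [ lambda ] = [ b ]

Solving the linear system:
  x*      = (-2.813, -3.187, -0.9352)
  lambda* = (1.7207, 19.2693)
  f(x*)   = 70.9863

x* = (-2.813, -3.187, -0.9352), lambda* = (1.7207, 19.2693)


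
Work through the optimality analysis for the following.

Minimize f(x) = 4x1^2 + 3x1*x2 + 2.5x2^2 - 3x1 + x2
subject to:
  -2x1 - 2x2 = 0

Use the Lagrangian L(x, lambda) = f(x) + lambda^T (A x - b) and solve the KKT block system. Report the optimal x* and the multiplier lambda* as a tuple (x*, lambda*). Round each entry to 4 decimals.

Form the Lagrangian:
  L(x, lambda) = (1/2) x^T Q x + c^T x + lambda^T (A x - b)
Stationarity (grad_x L = 0): Q x + c + A^T lambda = 0.
Primal feasibility: A x = b.

This gives the KKT block system:
  [ Q   A^T ] [ x     ]   [-c ]
  [ A    0  ] [ lambda ] = [ b ]

Solving the linear system:
  x*      = (0.5714, -0.5714)
  lambda* = (-0.0714)
  f(x*)   = -1.1429

x* = (0.5714, -0.5714), lambda* = (-0.0714)


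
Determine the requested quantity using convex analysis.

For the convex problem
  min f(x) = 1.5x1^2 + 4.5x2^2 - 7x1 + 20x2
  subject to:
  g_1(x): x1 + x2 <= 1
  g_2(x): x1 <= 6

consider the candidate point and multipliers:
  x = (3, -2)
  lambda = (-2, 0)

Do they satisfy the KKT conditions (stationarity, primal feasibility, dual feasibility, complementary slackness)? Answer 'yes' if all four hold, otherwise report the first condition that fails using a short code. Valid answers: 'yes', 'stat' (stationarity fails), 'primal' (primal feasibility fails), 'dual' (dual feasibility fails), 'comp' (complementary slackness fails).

Gradient of f: grad f(x) = Q x + c = (2, 2)
Constraint values g_i(x) = a_i^T x - b_i:
  g_1((3, -2)) = 0
  g_2((3, -2)) = -3
Stationarity residual: grad f(x) + sum_i lambda_i a_i = (0, 0)
  -> stationarity OK
Primal feasibility (all g_i <= 0): OK
Dual feasibility (all lambda_i >= 0): FAILS
Complementary slackness (lambda_i * g_i(x) = 0 for all i): OK

Verdict: the first failing condition is dual_feasibility -> dual.

dual


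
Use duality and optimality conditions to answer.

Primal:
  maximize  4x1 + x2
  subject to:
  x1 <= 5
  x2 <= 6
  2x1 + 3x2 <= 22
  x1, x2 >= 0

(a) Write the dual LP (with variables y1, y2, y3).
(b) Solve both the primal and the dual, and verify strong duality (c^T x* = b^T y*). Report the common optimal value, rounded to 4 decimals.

The standard primal-dual pair for 'max c^T x s.t. A x <= b, x >= 0' is:
  Dual:  min b^T y  s.t.  A^T y >= c,  y >= 0.

So the dual LP is:
  minimize  5y1 + 6y2 + 22y3
  subject to:
    y1 + 2y3 >= 4
    y2 + 3y3 >= 1
    y1, y2, y3 >= 0

Solving the primal: x* = (5, 4).
  primal value c^T x* = 24.
Solving the dual: y* = (3.3333, 0, 0.3333).
  dual value b^T y* = 24.
Strong duality: c^T x* = b^T y*. Confirmed.

24


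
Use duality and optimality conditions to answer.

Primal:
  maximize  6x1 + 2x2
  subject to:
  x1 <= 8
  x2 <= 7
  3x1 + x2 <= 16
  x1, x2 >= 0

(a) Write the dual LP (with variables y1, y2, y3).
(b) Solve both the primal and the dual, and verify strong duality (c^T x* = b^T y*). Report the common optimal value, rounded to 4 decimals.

The standard primal-dual pair for 'max c^T x s.t. A x <= b, x >= 0' is:
  Dual:  min b^T y  s.t.  A^T y >= c,  y >= 0.

So the dual LP is:
  minimize  8y1 + 7y2 + 16y3
  subject to:
    y1 + 3y3 >= 6
    y2 + y3 >= 2
    y1, y2, y3 >= 0

Solving the primal: x* = (5.3333, 0).
  primal value c^T x* = 32.
Solving the dual: y* = (0, 0, 2).
  dual value b^T y* = 32.
Strong duality: c^T x* = b^T y*. Confirmed.

32


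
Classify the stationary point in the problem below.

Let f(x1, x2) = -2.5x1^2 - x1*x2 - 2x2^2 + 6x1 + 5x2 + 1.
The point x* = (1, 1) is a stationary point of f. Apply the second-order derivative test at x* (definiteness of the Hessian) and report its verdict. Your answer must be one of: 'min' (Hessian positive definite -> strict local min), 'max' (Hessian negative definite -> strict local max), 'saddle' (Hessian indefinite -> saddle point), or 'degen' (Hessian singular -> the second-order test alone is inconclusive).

Compute the Hessian H = grad^2 f:
  H = [[-5, -1], [-1, -4]]
Verify stationarity: grad f(x*) = H x* + g = (0, 0).
Eigenvalues of H: -5.618, -3.382.
Both eigenvalues < 0, so H is negative definite -> x* is a strict local max.

max


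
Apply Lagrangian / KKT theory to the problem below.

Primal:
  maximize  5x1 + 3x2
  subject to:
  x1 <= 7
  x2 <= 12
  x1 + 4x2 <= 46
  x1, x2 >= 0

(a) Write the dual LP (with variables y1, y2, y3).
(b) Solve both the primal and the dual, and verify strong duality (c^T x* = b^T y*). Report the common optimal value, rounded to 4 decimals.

The standard primal-dual pair for 'max c^T x s.t. A x <= b, x >= 0' is:
  Dual:  min b^T y  s.t.  A^T y >= c,  y >= 0.

So the dual LP is:
  minimize  7y1 + 12y2 + 46y3
  subject to:
    y1 + y3 >= 5
    y2 + 4y3 >= 3
    y1, y2, y3 >= 0

Solving the primal: x* = (7, 9.75).
  primal value c^T x* = 64.25.
Solving the dual: y* = (4.25, 0, 0.75).
  dual value b^T y* = 64.25.
Strong duality: c^T x* = b^T y*. Confirmed.

64.25


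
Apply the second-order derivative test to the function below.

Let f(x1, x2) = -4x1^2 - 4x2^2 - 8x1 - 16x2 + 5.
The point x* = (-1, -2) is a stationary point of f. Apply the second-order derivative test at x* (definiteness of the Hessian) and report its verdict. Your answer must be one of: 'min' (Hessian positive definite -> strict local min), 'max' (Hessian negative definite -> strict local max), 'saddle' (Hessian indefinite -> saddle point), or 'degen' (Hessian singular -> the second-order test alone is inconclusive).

Compute the Hessian H = grad^2 f:
  H = [[-8, 0], [0, -8]]
Verify stationarity: grad f(x*) = H x* + g = (0, 0).
Eigenvalues of H: -8, -8.
Both eigenvalues < 0, so H is negative definite -> x* is a strict local max.

max


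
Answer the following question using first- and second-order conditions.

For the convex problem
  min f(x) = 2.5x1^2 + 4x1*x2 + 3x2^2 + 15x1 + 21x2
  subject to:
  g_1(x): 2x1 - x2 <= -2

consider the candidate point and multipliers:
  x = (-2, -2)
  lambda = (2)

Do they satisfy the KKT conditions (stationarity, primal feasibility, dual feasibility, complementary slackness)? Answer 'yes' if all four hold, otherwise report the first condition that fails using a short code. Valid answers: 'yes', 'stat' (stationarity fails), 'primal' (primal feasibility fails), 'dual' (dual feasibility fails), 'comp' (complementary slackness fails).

Gradient of f: grad f(x) = Q x + c = (-3, 1)
Constraint values g_i(x) = a_i^T x - b_i:
  g_1((-2, -2)) = 0
Stationarity residual: grad f(x) + sum_i lambda_i a_i = (1, -1)
  -> stationarity FAILS
Primal feasibility (all g_i <= 0): OK
Dual feasibility (all lambda_i >= 0): OK
Complementary slackness (lambda_i * g_i(x) = 0 for all i): OK

Verdict: the first failing condition is stationarity -> stat.

stat


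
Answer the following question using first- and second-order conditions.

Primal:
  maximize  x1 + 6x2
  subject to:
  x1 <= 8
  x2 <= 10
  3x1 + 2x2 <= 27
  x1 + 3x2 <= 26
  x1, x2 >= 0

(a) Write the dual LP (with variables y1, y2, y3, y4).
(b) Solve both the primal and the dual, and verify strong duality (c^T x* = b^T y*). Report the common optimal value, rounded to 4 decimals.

The standard primal-dual pair for 'max c^T x s.t. A x <= b, x >= 0' is:
  Dual:  min b^T y  s.t.  A^T y >= c,  y >= 0.

So the dual LP is:
  minimize  8y1 + 10y2 + 27y3 + 26y4
  subject to:
    y1 + 3y3 + y4 >= 1
    y2 + 2y3 + 3y4 >= 6
    y1, y2, y3, y4 >= 0

Solving the primal: x* = (0, 8.6667).
  primal value c^T x* = 52.
Solving the dual: y* = (0, 0, 0, 2).
  dual value b^T y* = 52.
Strong duality: c^T x* = b^T y*. Confirmed.

52


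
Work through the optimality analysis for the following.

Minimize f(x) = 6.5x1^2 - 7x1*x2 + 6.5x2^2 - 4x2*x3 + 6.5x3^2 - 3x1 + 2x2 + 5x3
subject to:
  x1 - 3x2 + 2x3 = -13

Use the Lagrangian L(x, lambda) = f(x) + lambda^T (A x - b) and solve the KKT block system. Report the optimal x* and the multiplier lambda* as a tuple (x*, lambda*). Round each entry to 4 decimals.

Form the Lagrangian:
  L(x, lambda) = (1/2) x^T Q x + c^T x + lambda^T (A x - b)
Stationarity (grad_x L = 0): Q x + c + A^T lambda = 0.
Primal feasibility: A x = b.

This gives the KKT block system:
  [ Q   A^T ] [ x     ]   [-c ]
  [ A    0  ] [ lambda ] = [ b ]

Solving the linear system:
  x*      = (0.8549, 3.4334, -1.7774)
  lambda* = (15.9197)
  f(x*)   = 101.1857

x* = (0.8549, 3.4334, -1.7774), lambda* = (15.9197)


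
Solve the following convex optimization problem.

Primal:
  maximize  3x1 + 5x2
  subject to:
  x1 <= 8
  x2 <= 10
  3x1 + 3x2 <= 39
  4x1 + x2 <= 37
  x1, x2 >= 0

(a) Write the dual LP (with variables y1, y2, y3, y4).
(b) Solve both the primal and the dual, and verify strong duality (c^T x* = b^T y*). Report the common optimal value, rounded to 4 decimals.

The standard primal-dual pair for 'max c^T x s.t. A x <= b, x >= 0' is:
  Dual:  min b^T y  s.t.  A^T y >= c,  y >= 0.

So the dual LP is:
  minimize  8y1 + 10y2 + 39y3 + 37y4
  subject to:
    y1 + 3y3 + 4y4 >= 3
    y2 + 3y3 + y4 >= 5
    y1, y2, y3, y4 >= 0

Solving the primal: x* = (3, 10).
  primal value c^T x* = 59.
Solving the dual: y* = (0, 2, 1, 0).
  dual value b^T y* = 59.
Strong duality: c^T x* = b^T y*. Confirmed.

59


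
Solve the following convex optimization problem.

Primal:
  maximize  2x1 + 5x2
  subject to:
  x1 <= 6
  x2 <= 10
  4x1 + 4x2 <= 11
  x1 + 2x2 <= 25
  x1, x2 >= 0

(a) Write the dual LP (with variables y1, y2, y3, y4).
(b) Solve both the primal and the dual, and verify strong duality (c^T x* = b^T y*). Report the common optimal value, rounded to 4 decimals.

The standard primal-dual pair for 'max c^T x s.t. A x <= b, x >= 0' is:
  Dual:  min b^T y  s.t.  A^T y >= c,  y >= 0.

So the dual LP is:
  minimize  6y1 + 10y2 + 11y3 + 25y4
  subject to:
    y1 + 4y3 + y4 >= 2
    y2 + 4y3 + 2y4 >= 5
    y1, y2, y3, y4 >= 0

Solving the primal: x* = (0, 2.75).
  primal value c^T x* = 13.75.
Solving the dual: y* = (0, 0, 1.25, 0).
  dual value b^T y* = 13.75.
Strong duality: c^T x* = b^T y*. Confirmed.

13.75


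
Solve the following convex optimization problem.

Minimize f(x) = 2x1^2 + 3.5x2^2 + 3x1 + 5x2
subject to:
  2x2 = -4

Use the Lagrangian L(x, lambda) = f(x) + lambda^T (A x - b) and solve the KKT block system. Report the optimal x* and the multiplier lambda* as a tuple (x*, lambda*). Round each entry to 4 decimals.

Form the Lagrangian:
  L(x, lambda) = (1/2) x^T Q x + c^T x + lambda^T (A x - b)
Stationarity (grad_x L = 0): Q x + c + A^T lambda = 0.
Primal feasibility: A x = b.

This gives the KKT block system:
  [ Q   A^T ] [ x     ]   [-c ]
  [ A    0  ] [ lambda ] = [ b ]

Solving the linear system:
  x*      = (-0.75, -2)
  lambda* = (4.5)
  f(x*)   = 2.875

x* = (-0.75, -2), lambda* = (4.5)


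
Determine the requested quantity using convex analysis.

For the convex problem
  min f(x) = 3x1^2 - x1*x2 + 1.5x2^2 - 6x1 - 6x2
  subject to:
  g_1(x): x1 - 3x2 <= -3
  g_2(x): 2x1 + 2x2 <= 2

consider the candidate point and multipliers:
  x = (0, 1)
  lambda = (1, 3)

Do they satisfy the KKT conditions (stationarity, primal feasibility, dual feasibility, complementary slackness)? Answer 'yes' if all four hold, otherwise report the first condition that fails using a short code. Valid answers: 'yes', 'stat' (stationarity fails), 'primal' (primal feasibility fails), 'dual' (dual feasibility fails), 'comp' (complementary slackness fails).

Gradient of f: grad f(x) = Q x + c = (-7, -3)
Constraint values g_i(x) = a_i^T x - b_i:
  g_1((0, 1)) = 0
  g_2((0, 1)) = 0
Stationarity residual: grad f(x) + sum_i lambda_i a_i = (0, 0)
  -> stationarity OK
Primal feasibility (all g_i <= 0): OK
Dual feasibility (all lambda_i >= 0): OK
Complementary slackness (lambda_i * g_i(x) = 0 for all i): OK

Verdict: yes, KKT holds.

yes


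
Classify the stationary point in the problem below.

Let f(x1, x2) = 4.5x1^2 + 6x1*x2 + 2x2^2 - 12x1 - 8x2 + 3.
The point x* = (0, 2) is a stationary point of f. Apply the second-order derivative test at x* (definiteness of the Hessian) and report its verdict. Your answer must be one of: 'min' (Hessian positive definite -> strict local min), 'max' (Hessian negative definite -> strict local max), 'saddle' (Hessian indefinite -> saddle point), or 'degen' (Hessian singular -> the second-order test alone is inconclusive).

Compute the Hessian H = grad^2 f:
  H = [[9, 6], [6, 4]]
Verify stationarity: grad f(x*) = H x* + g = (0, 0).
Eigenvalues of H: 0, 13.
H has a zero eigenvalue (singular; positive semidefinite but not definite), so H is neither positive definite, negative definite, nor indefinite. The second-order test alone is inconclusive -> degen.
(Indeed, f is constant along the null direction of H through x*, so x* is not a strict local extremum.)

degen


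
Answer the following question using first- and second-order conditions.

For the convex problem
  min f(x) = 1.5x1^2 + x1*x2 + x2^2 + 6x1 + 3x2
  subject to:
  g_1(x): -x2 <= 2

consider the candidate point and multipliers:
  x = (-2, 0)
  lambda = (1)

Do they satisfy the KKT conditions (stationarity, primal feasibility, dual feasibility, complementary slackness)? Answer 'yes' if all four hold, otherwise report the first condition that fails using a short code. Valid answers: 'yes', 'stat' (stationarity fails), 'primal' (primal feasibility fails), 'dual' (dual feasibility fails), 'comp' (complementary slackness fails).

Gradient of f: grad f(x) = Q x + c = (0, 1)
Constraint values g_i(x) = a_i^T x - b_i:
  g_1((-2, 0)) = -2
Stationarity residual: grad f(x) + sum_i lambda_i a_i = (0, 0)
  -> stationarity OK
Primal feasibility (all g_i <= 0): OK
Dual feasibility (all lambda_i >= 0): OK
Complementary slackness (lambda_i * g_i(x) = 0 for all i): FAILS

Verdict: the first failing condition is complementary_slackness -> comp.

comp


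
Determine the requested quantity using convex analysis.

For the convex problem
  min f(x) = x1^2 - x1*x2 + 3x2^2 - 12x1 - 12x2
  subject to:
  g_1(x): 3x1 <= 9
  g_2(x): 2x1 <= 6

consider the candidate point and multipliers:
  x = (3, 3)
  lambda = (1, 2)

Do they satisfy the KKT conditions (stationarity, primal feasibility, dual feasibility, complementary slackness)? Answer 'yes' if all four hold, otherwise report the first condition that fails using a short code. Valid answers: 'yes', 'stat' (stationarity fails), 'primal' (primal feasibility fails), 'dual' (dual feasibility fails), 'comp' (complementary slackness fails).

Gradient of f: grad f(x) = Q x + c = (-9, 3)
Constraint values g_i(x) = a_i^T x - b_i:
  g_1((3, 3)) = 0
  g_2((3, 3)) = 0
Stationarity residual: grad f(x) + sum_i lambda_i a_i = (-2, 3)
  -> stationarity FAILS
Primal feasibility (all g_i <= 0): OK
Dual feasibility (all lambda_i >= 0): OK
Complementary slackness (lambda_i * g_i(x) = 0 for all i): OK

Verdict: the first failing condition is stationarity -> stat.

stat


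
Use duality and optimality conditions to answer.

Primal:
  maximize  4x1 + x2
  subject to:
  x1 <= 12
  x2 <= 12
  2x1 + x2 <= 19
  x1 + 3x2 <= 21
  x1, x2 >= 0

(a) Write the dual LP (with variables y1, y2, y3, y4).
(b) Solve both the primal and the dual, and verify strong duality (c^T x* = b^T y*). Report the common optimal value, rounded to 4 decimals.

The standard primal-dual pair for 'max c^T x s.t. A x <= b, x >= 0' is:
  Dual:  min b^T y  s.t.  A^T y >= c,  y >= 0.

So the dual LP is:
  minimize  12y1 + 12y2 + 19y3 + 21y4
  subject to:
    y1 + 2y3 + y4 >= 4
    y2 + y3 + 3y4 >= 1
    y1, y2, y3, y4 >= 0

Solving the primal: x* = (9.5, 0).
  primal value c^T x* = 38.
Solving the dual: y* = (0, 0, 2, 0).
  dual value b^T y* = 38.
Strong duality: c^T x* = b^T y*. Confirmed.

38


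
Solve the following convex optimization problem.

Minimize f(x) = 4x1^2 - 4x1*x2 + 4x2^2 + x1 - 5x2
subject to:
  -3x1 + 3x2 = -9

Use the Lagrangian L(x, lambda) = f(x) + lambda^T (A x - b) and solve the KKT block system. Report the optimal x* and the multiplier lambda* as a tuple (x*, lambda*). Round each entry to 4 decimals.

Form the Lagrangian:
  L(x, lambda) = (1/2) x^T Q x + c^T x + lambda^T (A x - b)
Stationarity (grad_x L = 0): Q x + c + A^T lambda = 0.
Primal feasibility: A x = b.

This gives the KKT block system:
  [ Q   A^T ] [ x     ]   [-c ]
  [ A    0  ] [ lambda ] = [ b ]

Solving the linear system:
  x*      = (2, -1)
  lambda* = (7)
  f(x*)   = 35

x* = (2, -1), lambda* = (7)


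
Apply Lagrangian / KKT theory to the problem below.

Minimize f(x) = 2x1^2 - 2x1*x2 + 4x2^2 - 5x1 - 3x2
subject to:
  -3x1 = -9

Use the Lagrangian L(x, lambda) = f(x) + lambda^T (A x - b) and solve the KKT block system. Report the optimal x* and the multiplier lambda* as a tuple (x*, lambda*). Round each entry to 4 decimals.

Form the Lagrangian:
  L(x, lambda) = (1/2) x^T Q x + c^T x + lambda^T (A x - b)
Stationarity (grad_x L = 0): Q x + c + A^T lambda = 0.
Primal feasibility: A x = b.

This gives the KKT block system:
  [ Q   A^T ] [ x     ]   [-c ]
  [ A    0  ] [ lambda ] = [ b ]

Solving the linear system:
  x*      = (3, 1.125)
  lambda* = (1.5833)
  f(x*)   = -2.0625

x* = (3, 1.125), lambda* = (1.5833)


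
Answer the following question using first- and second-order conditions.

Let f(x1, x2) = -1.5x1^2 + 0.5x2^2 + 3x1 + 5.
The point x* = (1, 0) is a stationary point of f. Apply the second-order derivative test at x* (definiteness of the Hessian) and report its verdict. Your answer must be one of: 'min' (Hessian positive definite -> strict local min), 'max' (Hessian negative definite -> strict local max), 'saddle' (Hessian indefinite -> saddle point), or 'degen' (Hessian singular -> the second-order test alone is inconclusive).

Compute the Hessian H = grad^2 f:
  H = [[-3, 0], [0, 1]]
Verify stationarity: grad f(x*) = H x* + g = (0, 0).
Eigenvalues of H: -3, 1.
Eigenvalues have mixed signs, so H is indefinite -> x* is a saddle point.

saddle


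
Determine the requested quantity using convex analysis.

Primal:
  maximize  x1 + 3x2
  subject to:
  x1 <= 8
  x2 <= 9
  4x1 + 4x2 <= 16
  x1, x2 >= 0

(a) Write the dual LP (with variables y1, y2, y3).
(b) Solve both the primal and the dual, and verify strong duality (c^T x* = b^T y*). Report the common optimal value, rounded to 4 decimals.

The standard primal-dual pair for 'max c^T x s.t. A x <= b, x >= 0' is:
  Dual:  min b^T y  s.t.  A^T y >= c,  y >= 0.

So the dual LP is:
  minimize  8y1 + 9y2 + 16y3
  subject to:
    y1 + 4y3 >= 1
    y2 + 4y3 >= 3
    y1, y2, y3 >= 0

Solving the primal: x* = (0, 4).
  primal value c^T x* = 12.
Solving the dual: y* = (0, 0, 0.75).
  dual value b^T y* = 12.
Strong duality: c^T x* = b^T y*. Confirmed.

12


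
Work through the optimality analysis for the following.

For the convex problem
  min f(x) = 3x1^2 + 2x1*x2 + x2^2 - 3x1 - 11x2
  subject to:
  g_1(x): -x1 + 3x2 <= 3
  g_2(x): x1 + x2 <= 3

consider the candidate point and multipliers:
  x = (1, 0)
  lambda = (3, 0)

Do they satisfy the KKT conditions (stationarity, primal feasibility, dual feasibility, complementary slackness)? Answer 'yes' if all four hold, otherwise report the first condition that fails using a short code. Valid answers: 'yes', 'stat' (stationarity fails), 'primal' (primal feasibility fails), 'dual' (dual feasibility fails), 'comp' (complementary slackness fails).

Gradient of f: grad f(x) = Q x + c = (3, -9)
Constraint values g_i(x) = a_i^T x - b_i:
  g_1((1, 0)) = -4
  g_2((1, 0)) = -2
Stationarity residual: grad f(x) + sum_i lambda_i a_i = (0, 0)
  -> stationarity OK
Primal feasibility (all g_i <= 0): OK
Dual feasibility (all lambda_i >= 0): OK
Complementary slackness (lambda_i * g_i(x) = 0 for all i): FAILS

Verdict: the first failing condition is complementary_slackness -> comp.

comp


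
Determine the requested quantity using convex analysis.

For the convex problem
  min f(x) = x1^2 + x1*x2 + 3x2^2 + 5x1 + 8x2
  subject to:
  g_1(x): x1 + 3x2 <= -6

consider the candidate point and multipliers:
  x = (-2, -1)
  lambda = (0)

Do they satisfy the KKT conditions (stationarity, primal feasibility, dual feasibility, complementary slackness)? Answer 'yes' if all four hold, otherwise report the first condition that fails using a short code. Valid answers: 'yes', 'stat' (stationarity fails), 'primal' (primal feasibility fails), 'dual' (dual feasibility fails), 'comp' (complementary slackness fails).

Gradient of f: grad f(x) = Q x + c = (0, 0)
Constraint values g_i(x) = a_i^T x - b_i:
  g_1((-2, -1)) = 1
Stationarity residual: grad f(x) + sum_i lambda_i a_i = (0, 0)
  -> stationarity OK
Primal feasibility (all g_i <= 0): FAILS
Dual feasibility (all lambda_i >= 0): OK
Complementary slackness (lambda_i * g_i(x) = 0 for all i): OK

Verdict: the first failing condition is primal_feasibility -> primal.

primal


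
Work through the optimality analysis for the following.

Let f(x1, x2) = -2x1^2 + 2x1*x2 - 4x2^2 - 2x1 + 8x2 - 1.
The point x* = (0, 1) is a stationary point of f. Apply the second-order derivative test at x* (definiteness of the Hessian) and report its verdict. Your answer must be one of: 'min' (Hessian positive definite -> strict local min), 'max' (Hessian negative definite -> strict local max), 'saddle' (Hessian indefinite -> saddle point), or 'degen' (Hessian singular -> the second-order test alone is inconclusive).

Compute the Hessian H = grad^2 f:
  H = [[-4, 2], [2, -8]]
Verify stationarity: grad f(x*) = H x* + g = (0, 0).
Eigenvalues of H: -8.8284, -3.1716.
Both eigenvalues < 0, so H is negative definite -> x* is a strict local max.

max
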